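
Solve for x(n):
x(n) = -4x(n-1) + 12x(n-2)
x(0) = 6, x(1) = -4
Characteristic equation: x² + 4x - 12 = 0, which factors as (x - (-6))(x - (2)) = 0.
Roots r₁ = -6, r₂ = 2 (distinct).
General solution: x(n) = A·(-6)^n + B·(2)^n.
From x(0) = 6: A + B = 6.
From x(1) = -4: -6A + 2B = -4.
Solving: A = 2, B = 4.
So x(n) = 2 \left(-6\right)^{n} + 4 \cdot 2^{n}.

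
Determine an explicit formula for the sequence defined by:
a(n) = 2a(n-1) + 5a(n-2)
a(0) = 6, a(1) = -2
Characteristic equation: x² - 2x - 5 = 0.
Discriminant Δ = (2)² + 4·(5) = 24.
Roots r₁,₂ = (2 ± √24)/2, so r₁ = 1 + \sqrt{6}, r₂ = 1 - \sqrt{6}.
General solution: a(n) = A·r₁^n + B·r₂^n.
From the initial conditions, A + B = 6 and r₁A + r₂B = -2.
Since r₁ - r₂ = √24: A = (-2 - (6)r₂)/√24 = 3 - \frac{2 \sqrt{6}}{3}, and B = 6 - A = \frac{2 \sqrt{6}}{3} + 3.
So a(n) = \left(3 - \frac{2 \sqrt{6}}{3}\right)\left(1 + \sqrt{6}\right)^n + \left(\frac{2 \sqrt{6}}{3} + 3\right)\left(1 - \sqrt{6}\right)^n.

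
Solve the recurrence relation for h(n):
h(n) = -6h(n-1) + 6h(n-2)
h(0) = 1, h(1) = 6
Characteristic equation: x² + 6x - 6 = 0.
Discriminant Δ = (-6)² + 4·(6) = 60.
Roots r₁,₂ = (-6 ± √60)/2, so r₁ = -3 + \sqrt{15}, r₂ = - \sqrt{15} - 3.
General solution: h(n) = A·r₁^n + B·r₂^n.
From the initial conditions, A + B = 1 and r₁A + r₂B = 6.
Since r₁ - r₂ = √60: A = (6 - (1)r₂)/√60 = \frac{1}{2} + \frac{3 \sqrt{15}}{10}, and B = 1 - A = \frac{1}{2} - \frac{3 \sqrt{15}}{10}.
So h(n) = \left(\frac{1}{2} + \frac{3 \sqrt{15}}{10}\right)\left(-3 + \sqrt{15}\right)^n + \left(\frac{1}{2} - \frac{3 \sqrt{15}}{10}\right)\left(- \sqrt{15} - 3\right)^n.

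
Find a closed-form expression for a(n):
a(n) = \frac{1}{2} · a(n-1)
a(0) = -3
Pure geometric recurrence with ratio \frac{1}{2}.
By induction a(n) = a(0) · (\frac{1}{2})^n = - 3 \cdot 2^{- n}.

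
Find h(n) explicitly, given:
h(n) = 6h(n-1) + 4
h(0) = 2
First-order linear non-homogeneous.
Homogeneous solution: h_h(n) = A·(6)^n.
Try constant particular solution h_p = K: K = 6K + 4 ⇒ K = - \frac{4}{5}.
General: h(n) = A·(6)^n - \frac{4}{5}.
Apply h(0) = 2: A - \frac{4}{5} = 2 ⇒ A = \frac{14}{5}.
So h(n) = \frac{14 \cdot 6^{n}}{5} - \frac{4}{5}.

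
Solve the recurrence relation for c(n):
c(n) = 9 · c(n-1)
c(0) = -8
Pure geometric recurrence with ratio 9.
By induction c(n) = c(0) · (9)^n = - 8 \cdot 9^{n}.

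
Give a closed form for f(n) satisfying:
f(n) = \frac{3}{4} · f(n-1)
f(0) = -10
Pure geometric recurrence with ratio \frac{3}{4}.
By induction f(n) = f(0) · (\frac{3}{4})^n = - 10 \left(\frac{3}{4}\right)^{n}.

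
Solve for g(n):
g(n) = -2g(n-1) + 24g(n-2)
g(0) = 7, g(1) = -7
Characteristic equation: x² + 2x - 24 = 0, which factors as (x - (4))(x - (-6)) = 0.
Roots r₁ = 4, r₂ = -6 (distinct).
General solution: g(n) = A·(4)^n + B·(-6)^n.
From g(0) = 7: A + B = 7.
From g(1) = -7: 4A - 6B = -7.
Solving: A = \frac{7}{2}, B = \frac{7}{2}.
So g(n) = \frac{7 \left(-6\right)^{n}}{2} + \frac{7 \cdot 4^{n}}{2}.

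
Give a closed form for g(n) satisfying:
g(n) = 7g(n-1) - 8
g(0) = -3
First-order linear non-homogeneous.
Homogeneous solution: g_h(n) = A·(7)^n.
Try constant particular solution g_p = K: K = 7K - 8 ⇒ K = \frac{4}{3}.
General: g(n) = A·(7)^n + \frac{4}{3}.
Apply g(0) = -3: A + \frac{4}{3} = -3 ⇒ A = - \frac{13}{3}.
So g(n) = \frac{4}{3} - \frac{13 \cdot 7^{n}}{3}.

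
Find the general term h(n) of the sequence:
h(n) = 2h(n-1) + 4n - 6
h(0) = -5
First-order linear with linear forcing.
Homogeneous solution: h_h(n) = A·(2)^n.
Try particular h_p(n) = pn + q. Substituting:
  pn + q = 2(p(n-1) + q) + 4n - 6.
Matching the n-coefficient: p = 2p + 4 ⇒ p = -4.
Matching constants: q = -2p + 2q - 6 ⇒ q = -2.
General: h(n) = A·(2)^n - 4 n - 2.
Apply h(0) = -5: A - 2 = -5 ⇒ A = -3.
So h(n) = - 3 \cdot 2^{n} - 4 n - 2.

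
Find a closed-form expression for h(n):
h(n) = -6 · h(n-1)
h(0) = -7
Pure geometric recurrence with ratio -6.
By induction h(n) = h(0) · (-6)^n = - 7 \left(-6\right)^{n}.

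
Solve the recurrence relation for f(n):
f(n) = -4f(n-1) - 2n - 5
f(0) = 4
First-order linear with linear forcing.
Homogeneous solution: f_h(n) = A·(-4)^n.
Try particular f_p(n) = pn + q. Substituting:
  pn + q = -4(p(n-1) + q) - 2n - 5.
Matching the n-coefficient: p = -4p - 2 ⇒ p = - \frac{2}{5}.
Matching constants: q = 4p - 4q - 5 ⇒ q = - \frac{33}{25}.
General: f(n) = A·(-4)^n - \frac{2 n}{5} - \frac{33}{25}.
Apply f(0) = 4: A - \frac{33}{25} = 4 ⇒ A = \frac{133}{25}.
So f(n) = \frac{133 \left(-4\right)^{n}}{25} - \frac{2 n}{5} - \frac{33}{25}.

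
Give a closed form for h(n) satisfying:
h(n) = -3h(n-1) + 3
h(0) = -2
First-order linear non-homogeneous.
Homogeneous solution: h_h(n) = A·(-3)^n.
Try constant particular solution h_p = K: K = -3K + 3 ⇒ K = \frac{3}{4}.
General: h(n) = A·(-3)^n + \frac{3}{4}.
Apply h(0) = -2: A + \frac{3}{4} = -2 ⇒ A = - \frac{11}{4}.
So h(n) = \frac{3}{4} - \frac{11 \left(-3\right)^{n}}{4}.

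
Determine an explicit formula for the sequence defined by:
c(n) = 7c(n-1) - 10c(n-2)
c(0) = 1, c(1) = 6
Characteristic equation: x² - 7x + 10 = 0, which factors as (x - (5))(x - (2)) = 0.
Roots r₁ = 5, r₂ = 2 (distinct).
General solution: c(n) = A·(5)^n + B·(2)^n.
From c(0) = 1: A + B = 1.
From c(1) = 6: 5A + 2B = 6.
Solving: A = \frac{4}{3}, B = - \frac{1}{3}.
So c(n) = - \frac{2^{n}}{3} + \frac{4 \cdot 5^{n}}{3}.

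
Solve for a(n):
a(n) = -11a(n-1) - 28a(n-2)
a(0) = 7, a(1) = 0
Characteristic equation: x² + 11x + 28 = 0, which factors as (x - (-4))(x - (-7)) = 0.
Roots r₁ = -4, r₂ = -7 (distinct).
General solution: a(n) = A·(-4)^n + B·(-7)^n.
From a(0) = 7: A + B = 7.
From a(1) = 0: -4A - 7B = 0.
Solving: A = \frac{49}{3}, B = - \frac{28}{3}.
So a(n) = \frac{49 \left(-4\right)^{n}}{3} - \frac{28 \left(-7\right)^{n}}{3}.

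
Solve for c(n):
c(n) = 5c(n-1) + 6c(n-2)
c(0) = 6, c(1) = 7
Characteristic equation: x² - 5x - 6 = 0, which factors as (x - (6))(x - (-1)) = 0.
Roots r₁ = 6, r₂ = -1 (distinct).
General solution: c(n) = A·(6)^n + B·(-1)^n.
From c(0) = 6: A + B = 6.
From c(1) = 7: 6A - B = 7.
Solving: A = \frac{13}{7}, B = \frac{29}{7}.
So c(n) = \frac{29 \left(-1\right)^{n}}{7} + \frac{13 \cdot 6^{n}}{7}.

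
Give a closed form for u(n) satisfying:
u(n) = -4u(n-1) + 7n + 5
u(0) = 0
First-order linear with linear forcing.
Homogeneous solution: u_h(n) = A·(-4)^n.
Try particular u_p(n) = pn + q. Substituting:
  pn + q = -4(p(n-1) + q) + 7n + 5.
Matching the n-coefficient: p = -4p + 7 ⇒ p = \frac{7}{5}.
Matching constants: q = 4p - 4q + 5 ⇒ q = \frac{53}{25}.
General: u(n) = A·(-4)^n + \frac{7 n}{5} + \frac{53}{25}.
Apply u(0) = 0: A + \frac{53}{25} = 0 ⇒ A = - \frac{53}{25}.
So u(n) = - \frac{53 \left(-4\right)^{n}}{25} + \frac{7 n}{5} + \frac{53}{25}.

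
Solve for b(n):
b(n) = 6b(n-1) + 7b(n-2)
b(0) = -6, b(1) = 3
Characteristic equation: x² - 6x - 7 = 0, which factors as (x - (-1))(x - (7)) = 0.
Roots r₁ = -1, r₂ = 7 (distinct).
General solution: b(n) = A·(-1)^n + B·(7)^n.
From b(0) = -6: A + B = -6.
From b(1) = 3: -A + 7B = 3.
Solving: A = - \frac{45}{8}, B = - \frac{3}{8}.
So b(n) = - \frac{45 \left(-1\right)^{n}}{8} - \frac{3 \cdot 7^{n}}{8}.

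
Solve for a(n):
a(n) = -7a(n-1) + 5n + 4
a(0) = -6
First-order linear with linear forcing.
Homogeneous solution: a_h(n) = A·(-7)^n.
Try particular a_p(n) = pn + q. Substituting:
  pn + q = -7(p(n-1) + q) + 5n + 4.
Matching the n-coefficient: p = -7p + 5 ⇒ p = \frac{5}{8}.
Matching constants: q = 7p - 7q + 4 ⇒ q = \frac{67}{64}.
General: a(n) = A·(-7)^n + \frac{5 n}{8} + \frac{67}{64}.
Apply a(0) = -6: A + \frac{67}{64} = -6 ⇒ A = - \frac{451}{64}.
So a(n) = - \frac{451 \left(-7\right)^{n}}{64} + \frac{5 n}{8} + \frac{67}{64}.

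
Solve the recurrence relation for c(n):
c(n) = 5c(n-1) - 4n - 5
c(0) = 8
First-order linear with linear forcing.
Homogeneous solution: c_h(n) = A·(5)^n.
Try particular c_p(n) = pn + q. Substituting:
  pn + q = 5(p(n-1) + q) - 4n - 5.
Matching the n-coefficient: p = 5p - 4 ⇒ p = 1.
Matching constants: q = -5p + 5q - 5 ⇒ q = \frac{5}{2}.
General: c(n) = A·(5)^n + n + \frac{5}{2}.
Apply c(0) = 8: A + \frac{5}{2} = 8 ⇒ A = \frac{11}{2}.
So c(n) = \frac{11 \cdot 5^{n}}{2} + n + \frac{5}{2}.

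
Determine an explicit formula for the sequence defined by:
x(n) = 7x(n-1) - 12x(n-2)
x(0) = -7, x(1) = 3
Characteristic equation: x² - 7x + 12 = 0, which factors as (x - (4))(x - (3)) = 0.
Roots r₁ = 4, r₂ = 3 (distinct).
General solution: x(n) = A·(4)^n + B·(3)^n.
From x(0) = -7: A + B = -7.
From x(1) = 3: 4A + 3B = 3.
Solving: A = 24, B = -31.
So x(n) = - 31 \cdot 3^{n} + 24 \cdot 4^{n}.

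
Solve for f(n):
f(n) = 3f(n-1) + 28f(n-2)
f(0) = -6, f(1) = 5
Characteristic equation: x² - 3x - 28 = 0, which factors as (x - (7))(x - (-4)) = 0.
Roots r₁ = 7, r₂ = -4 (distinct).
General solution: f(n) = A·(7)^n + B·(-4)^n.
From f(0) = -6: A + B = -6.
From f(1) = 5: 7A - 4B = 5.
Solving: A = - \frac{19}{11}, B = - \frac{47}{11}.
So f(n) = - \frac{47 \left(-4\right)^{n}}{11} - \frac{19 \cdot 7^{n}}{11}.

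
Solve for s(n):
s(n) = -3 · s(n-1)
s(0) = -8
Pure geometric recurrence with ratio -3.
By induction s(n) = s(0) · (-3)^n = - 8 \left(-3\right)^{n}.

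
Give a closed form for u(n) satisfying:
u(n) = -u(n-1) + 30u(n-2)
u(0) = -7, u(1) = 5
Characteristic equation: x² + x - 30 = 0, which factors as (x - (-6))(x - (5)) = 0.
Roots r₁ = -6, r₂ = 5 (distinct).
General solution: u(n) = A·(-6)^n + B·(5)^n.
From u(0) = -7: A + B = -7.
From u(1) = 5: -6A + 5B = 5.
Solving: A = - \frac{40}{11}, B = - \frac{37}{11}.
So u(n) = - \frac{40 \left(-6\right)^{n}}{11} - \frac{37 \cdot 5^{n}}{11}.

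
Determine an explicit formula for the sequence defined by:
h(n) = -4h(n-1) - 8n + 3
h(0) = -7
First-order linear with linear forcing.
Homogeneous solution: h_h(n) = A·(-4)^n.
Try particular h_p(n) = pn + q. Substituting:
  pn + q = -4(p(n-1) + q) - 8n + 3.
Matching the n-coefficient: p = -4p - 8 ⇒ p = - \frac{8}{5}.
Matching constants: q = 4p - 4q + 3 ⇒ q = - \frac{17}{25}.
General: h(n) = A·(-4)^n - \frac{8 n}{5} - \frac{17}{25}.
Apply h(0) = -7: A - \frac{17}{25} = -7 ⇒ A = - \frac{158}{25}.
So h(n) = - \frac{158 \left(-4\right)^{n}}{25} - \frac{8 n}{5} - \frac{17}{25}.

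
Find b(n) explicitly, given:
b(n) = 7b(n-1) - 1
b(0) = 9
First-order linear non-homogeneous.
Homogeneous solution: b_h(n) = A·(7)^n.
Try constant particular solution b_p = K: K = 7K - 1 ⇒ K = \frac{1}{6}.
General: b(n) = A·(7)^n + \frac{1}{6}.
Apply b(0) = 9: A + \frac{1}{6} = 9 ⇒ A = \frac{53}{6}.
So b(n) = \frac{53 \cdot 7^{n}}{6} + \frac{1}{6}.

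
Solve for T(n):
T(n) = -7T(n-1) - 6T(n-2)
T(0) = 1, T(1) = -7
Characteristic equation: x² + 7x + 6 = 0, which factors as (x - (-1))(x - (-6)) = 0.
Roots r₁ = -1, r₂ = -6 (distinct).
General solution: T(n) = A·(-1)^n + B·(-6)^n.
From T(0) = 1: A + B = 1.
From T(1) = -7: -A - 6B = -7.
Solving: A = - \frac{1}{5}, B = \frac{6}{5}.
So T(n) = - \frac{\left(-1\right)^{n}}{5} + \frac{6 \left(-6\right)^{n}}{5}.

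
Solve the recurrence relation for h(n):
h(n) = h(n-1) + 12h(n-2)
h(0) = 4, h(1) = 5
Characteristic equation: x² - x - 12 = 0, which factors as (x - (4))(x - (-3)) = 0.
Roots r₁ = 4, r₂ = -3 (distinct).
General solution: h(n) = A·(4)^n + B·(-3)^n.
From h(0) = 4: A + B = 4.
From h(1) = 5: 4A - 3B = 5.
Solving: A = \frac{17}{7}, B = \frac{11}{7}.
So h(n) = \frac{11 \left(-3\right)^{n}}{7} + \frac{17 \cdot 4^{n}}{7}.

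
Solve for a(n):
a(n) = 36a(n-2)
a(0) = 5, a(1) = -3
Characteristic equation: x² - 36 = 0, which factors as (x - (-6))(x - (6)) = 0.
Roots r₁ = -6, r₂ = 6 (distinct).
General solution: a(n) = A·(-6)^n + B·(6)^n.
From a(0) = 5: A + B = 5.
From a(1) = -3: -6A + 6B = -3.
Solving: A = \frac{11}{4}, B = \frac{9}{4}.
So a(n) = \frac{11 \left(-6\right)^{n}}{4} + \frac{9 \cdot 6^{n}}{4}.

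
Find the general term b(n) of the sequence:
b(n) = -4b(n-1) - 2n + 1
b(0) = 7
First-order linear with linear forcing.
Homogeneous solution: b_h(n) = A·(-4)^n.
Try particular b_p(n) = pn + q. Substituting:
  pn + q = -4(p(n-1) + q) - 2n + 1.
Matching the n-coefficient: p = -4p - 2 ⇒ p = - \frac{2}{5}.
Matching constants: q = 4p - 4q + 1 ⇒ q = - \frac{3}{25}.
General: b(n) = A·(-4)^n - \frac{2 n}{5} - \frac{3}{25}.
Apply b(0) = 7: A - \frac{3}{25} = 7 ⇒ A = \frac{178}{25}.
So b(n) = \frac{178 \left(-4\right)^{n}}{25} - \frac{2 n}{5} - \frac{3}{25}.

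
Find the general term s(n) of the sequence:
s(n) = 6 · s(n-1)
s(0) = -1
Pure geometric recurrence with ratio 6.
By induction s(n) = s(0) · (6)^n = - 6^{n}.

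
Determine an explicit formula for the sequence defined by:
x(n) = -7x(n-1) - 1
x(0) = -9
First-order linear non-homogeneous.
Homogeneous solution: x_h(n) = A·(-7)^n.
Try constant particular solution x_p = K: K = -7K - 1 ⇒ K = - \frac{1}{8}.
General: x(n) = A·(-7)^n - \frac{1}{8}.
Apply x(0) = -9: A - \frac{1}{8} = -9 ⇒ A = - \frac{71}{8}.
So x(n) = - \frac{71 \left(-7\right)^{n}}{8} - \frac{1}{8}.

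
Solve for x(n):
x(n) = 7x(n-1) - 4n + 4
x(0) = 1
First-order linear with linear forcing.
Homogeneous solution: x_h(n) = A·(7)^n.
Try particular x_p(n) = pn + q. Substituting:
  pn + q = 7(p(n-1) + q) - 4n + 4.
Matching the n-coefficient: p = 7p - 4 ⇒ p = \frac{2}{3}.
Matching constants: q = -7p + 7q + 4 ⇒ q = \frac{1}{9}.
General: x(n) = A·(7)^n + \frac{2 n}{3} + \frac{1}{9}.
Apply x(0) = 1: A + \frac{1}{9} = 1 ⇒ A = \frac{8}{9}.
So x(n) = \frac{8 \cdot 7^{n}}{9} + \frac{2 n}{3} + \frac{1}{9}.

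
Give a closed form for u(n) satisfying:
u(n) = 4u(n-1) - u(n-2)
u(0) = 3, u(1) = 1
Characteristic equation: x² - 4x + 1 = 0.
Discriminant Δ = (4)² + 4·(-1) = 12.
Roots r₁,₂ = (4 ± √12)/2, so r₁ = \sqrt{3} + 2, r₂ = 2 - \sqrt{3}.
General solution: u(n) = A·r₁^n + B·r₂^n.
From the initial conditions, A + B = 3 and r₁A + r₂B = 1.
Since r₁ - r₂ = √12: A = (1 - (3)r₂)/√12 = \frac{3}{2} - \frac{5 \sqrt{3}}{6}, and B = 3 - A = \frac{5 \sqrt{3}}{6} + \frac{3}{2}.
So u(n) = \left(\frac{3}{2} - \frac{5 \sqrt{3}}{6}\right)\left(\sqrt{3} + 2\right)^n + \left(\frac{5 \sqrt{3}}{6} + \frac{3}{2}\right)\left(2 - \sqrt{3}\right)^n.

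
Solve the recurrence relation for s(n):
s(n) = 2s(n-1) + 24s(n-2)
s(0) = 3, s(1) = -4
Characteristic equation: x² - 2x - 24 = 0, which factors as (x - (6))(x - (-4)) = 0.
Roots r₁ = 6, r₂ = -4 (distinct).
General solution: s(n) = A·(6)^n + B·(-4)^n.
From s(0) = 3: A + B = 3.
From s(1) = -4: 6A - 4B = -4.
Solving: A = \frac{4}{5}, B = \frac{11}{5}.
So s(n) = \frac{11 \left(-4\right)^{n}}{5} + \frac{4 \cdot 6^{n}}{5}.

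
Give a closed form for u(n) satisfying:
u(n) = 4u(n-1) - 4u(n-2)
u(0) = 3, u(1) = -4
Characteristic equation: x² - 4x + 4 = 0, which is (x - (2))².
Repeated root r = 2.
General solution: u(n) = (A + Bn)·(2)^n.
From u(0) = 3: A = 3.
From u(1) = -4: (A + B)·(2) = -4 ⇒ B = -5.
So u(n) = \left(3 - 5 n\right) \cdot (2)^n.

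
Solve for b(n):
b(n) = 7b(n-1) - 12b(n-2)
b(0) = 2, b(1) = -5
Characteristic equation: x² - 7x + 12 = 0, which factors as (x - (3))(x - (4)) = 0.
Roots r₁ = 3, r₂ = 4 (distinct).
General solution: b(n) = A·(3)^n + B·(4)^n.
From b(0) = 2: A + B = 2.
From b(1) = -5: 3A + 4B = -5.
Solving: A = 13, B = -11.
So b(n) = 13 \cdot 3^{n} - 11 \cdot 4^{n}.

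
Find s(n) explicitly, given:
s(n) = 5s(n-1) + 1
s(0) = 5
First-order linear non-homogeneous.
Homogeneous solution: s_h(n) = A·(5)^n.
Try constant particular solution s_p = K: K = 5K + 1 ⇒ K = - \frac{1}{4}.
General: s(n) = A·(5)^n - \frac{1}{4}.
Apply s(0) = 5: A - \frac{1}{4} = 5 ⇒ A = \frac{21}{4}.
So s(n) = \frac{21 \cdot 5^{n}}{4} - \frac{1}{4}.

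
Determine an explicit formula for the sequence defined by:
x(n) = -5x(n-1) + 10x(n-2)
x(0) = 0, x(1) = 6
Characteristic equation: x² + 5x - 10 = 0.
Discriminant Δ = (-5)² + 4·(10) = 65.
Roots r₁,₂ = (-5 ± √65)/2, so r₁ = - \frac{5}{2} + \frac{\sqrt{65}}{2}, r₂ = - \frac{\sqrt{65}}{2} - \frac{5}{2}.
General solution: x(n) = A·r₁^n + B·r₂^n.
From the initial conditions, A + B = 0 and r₁A + r₂B = 6.
Since r₁ - r₂ = √65: A = (6 - (0)r₂)/√65 = \frac{6 \sqrt{65}}{65}, and B = 0 - A = - \frac{6 \sqrt{65}}{65}.
So x(n) = \left(\frac{6 \sqrt{65}}{65}\right)\left(- \frac{5}{2} + \frac{\sqrt{65}}{2}\right)^n + \left(- \frac{6 \sqrt{65}}{65}\right)\left(- \frac{\sqrt{65}}{2} - \frac{5}{2}\right)^n.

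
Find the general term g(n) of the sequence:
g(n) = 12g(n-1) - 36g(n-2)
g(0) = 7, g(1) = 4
Characteristic equation: x² - 12x + 36 = 0, which is (x - (6))².
Repeated root r = 6.
General solution: g(n) = (A + Bn)·(6)^n.
From g(0) = 7: A = 7.
From g(1) = 4: (A + B)·(6) = 4 ⇒ B = - \frac{19}{3}.
So g(n) = \left(7 - \frac{19 n}{3}\right) \cdot (6)^n.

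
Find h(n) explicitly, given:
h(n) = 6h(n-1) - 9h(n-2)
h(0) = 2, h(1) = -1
Characteristic equation: x² - 6x + 9 = 0, which is (x - (3))².
Repeated root r = 3.
General solution: h(n) = (A + Bn)·(3)^n.
From h(0) = 2: A = 2.
From h(1) = -1: (A + B)·(3) = -1 ⇒ B = - \frac{7}{3}.
So h(n) = \left(2 - \frac{7 n}{3}\right) \cdot (3)^n.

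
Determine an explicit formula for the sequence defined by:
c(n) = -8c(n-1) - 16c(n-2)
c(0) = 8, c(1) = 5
Characteristic equation: x² + 8x + 16 = 0, which is (x - (-4))².
Repeated root r = -4.
General solution: c(n) = (A + Bn)·(-4)^n.
From c(0) = 8: A = 8.
From c(1) = 5: (A + B)·(-4) = 5 ⇒ B = - \frac{37}{4}.
So c(n) = \left(8 - \frac{37 n}{4}\right) \cdot (-4)^n.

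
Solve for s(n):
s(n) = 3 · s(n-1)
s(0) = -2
Pure geometric recurrence with ratio 3.
By induction s(n) = s(0) · (3)^n = - 2 \cdot 3^{n}.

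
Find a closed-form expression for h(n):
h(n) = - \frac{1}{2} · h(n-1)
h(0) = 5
Pure geometric recurrence with ratio - \frac{1}{2}.
By induction h(n) = h(0) · (- \frac{1}{2})^n = 5 \left(- \frac{1}{2}\right)^{n}.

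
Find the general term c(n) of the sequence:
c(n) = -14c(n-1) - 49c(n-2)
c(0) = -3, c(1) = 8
Characteristic equation: x² + 14x + 49 = 0, which is (x - (-7))².
Repeated root r = -7.
General solution: c(n) = (A + Bn)·(-7)^n.
From c(0) = -3: A = -3.
From c(1) = 8: (A + B)·(-7) = 8 ⇒ B = \frac{13}{7}.
So c(n) = \left(\frac{13 n}{7} - 3\right) \cdot (-7)^n.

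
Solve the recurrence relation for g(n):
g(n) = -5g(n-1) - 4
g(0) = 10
First-order linear non-homogeneous.
Homogeneous solution: g_h(n) = A·(-5)^n.
Try constant particular solution g_p = K: K = -5K - 4 ⇒ K = - \frac{2}{3}.
General: g(n) = A·(-5)^n - \frac{2}{3}.
Apply g(0) = 10: A - \frac{2}{3} = 10 ⇒ A = \frac{32}{3}.
So g(n) = \frac{32 \left(-5\right)^{n}}{3} - \frac{2}{3}.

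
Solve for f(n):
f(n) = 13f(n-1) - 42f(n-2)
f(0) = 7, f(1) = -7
Characteristic equation: x² - 13x + 42 = 0, which factors as (x - (7))(x - (6)) = 0.
Roots r₁ = 7, r₂ = 6 (distinct).
General solution: f(n) = A·(7)^n + B·(6)^n.
From f(0) = 7: A + B = 7.
From f(1) = -7: 7A + 6B = -7.
Solving: A = -49, B = 56.
So f(n) = 56 \cdot 6^{n} - 49 \cdot 7^{n}.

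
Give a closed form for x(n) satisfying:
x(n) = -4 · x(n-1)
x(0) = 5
Pure geometric recurrence with ratio -4.
By induction x(n) = x(0) · (-4)^n = 5 \left(-4\right)^{n}.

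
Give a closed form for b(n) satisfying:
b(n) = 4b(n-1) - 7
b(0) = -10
First-order linear non-homogeneous.
Homogeneous solution: b_h(n) = A·(4)^n.
Try constant particular solution b_p = K: K = 4K - 7 ⇒ K = \frac{7}{3}.
General: b(n) = A·(4)^n + \frac{7}{3}.
Apply b(0) = -10: A + \frac{7}{3} = -10 ⇒ A = - \frac{37}{3}.
So b(n) = \frac{7}{3} - \frac{37 \cdot 4^{n}}{3}.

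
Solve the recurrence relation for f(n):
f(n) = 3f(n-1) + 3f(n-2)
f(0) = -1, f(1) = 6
Characteristic equation: x² - 3x - 3 = 0.
Discriminant Δ = (3)² + 4·(3) = 21.
Roots r₁,₂ = (3 ± √21)/2, so r₁ = \frac{3}{2} + \frac{\sqrt{21}}{2}, r₂ = \frac{3}{2} - \frac{\sqrt{21}}{2}.
General solution: f(n) = A·r₁^n + B·r₂^n.
From the initial conditions, A + B = -1 and r₁A + r₂B = 6.
Since r₁ - r₂ = √21: A = (6 - (-1)r₂)/√21 = - \frac{1}{2} + \frac{5 \sqrt{21}}{14}, and B = -1 - A = - \frac{5 \sqrt{21}}{14} - \frac{1}{2}.
So f(n) = \left(- \frac{1}{2} + \frac{5 \sqrt{21}}{14}\right)\left(\frac{3}{2} + \frac{\sqrt{21}}{2}\right)^n + \left(- \frac{5 \sqrt{21}}{14} - \frac{1}{2}\right)\left(\frac{3}{2} - \frac{\sqrt{21}}{2}\right)^n.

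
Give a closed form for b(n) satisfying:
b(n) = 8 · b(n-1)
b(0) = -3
Pure geometric recurrence with ratio 8.
By induction b(n) = b(0) · (8)^n = - 3 \cdot 8^{n}.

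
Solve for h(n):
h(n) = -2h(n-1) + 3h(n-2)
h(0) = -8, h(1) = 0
Characteristic equation: x² + 2x - 3 = 0, which factors as (x - (1))(x - (-3)) = 0.
Roots r₁ = 1, r₂ = -3 (distinct).
General solution: h(n) = A·(1)^n + B·(-3)^n.
From h(0) = -8: A + B = -8.
From h(1) = 0: A - 3B = 0.
Solving: A = -6, B = -2.
So h(n) = - 2 \left(-3\right)^{n} - 6.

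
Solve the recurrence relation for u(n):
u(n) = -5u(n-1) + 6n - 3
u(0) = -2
First-order linear with linear forcing.
Homogeneous solution: u_h(n) = A·(-5)^n.
Try particular u_p(n) = pn + q. Substituting:
  pn + q = -5(p(n-1) + q) + 6n - 3.
Matching the n-coefficient: p = -5p + 6 ⇒ p = 1.
Matching constants: q = 5p - 5q - 3 ⇒ q = \frac{1}{3}.
General: u(n) = A·(-5)^n + n + \frac{1}{3}.
Apply u(0) = -2: A + \frac{1}{3} = -2 ⇒ A = - \frac{7}{3}.
So u(n) = - \frac{7 \left(-5\right)^{n}}{3} + n + \frac{1}{3}.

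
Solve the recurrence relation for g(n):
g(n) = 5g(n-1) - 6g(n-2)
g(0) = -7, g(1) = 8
Characteristic equation: x² - 5x + 6 = 0, which factors as (x - (2))(x - (3)) = 0.
Roots r₁ = 2, r₂ = 3 (distinct).
General solution: g(n) = A·(2)^n + B·(3)^n.
From g(0) = -7: A + B = -7.
From g(1) = 8: 2A + 3B = 8.
Solving: A = -29, B = 22.
So g(n) = - 29 \cdot 2^{n} + 22 \cdot 3^{n}.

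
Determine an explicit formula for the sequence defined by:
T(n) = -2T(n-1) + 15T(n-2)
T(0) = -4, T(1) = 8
Characteristic equation: x² + 2x - 15 = 0, which factors as (x - (-5))(x - (3)) = 0.
Roots r₁ = -5, r₂ = 3 (distinct).
General solution: T(n) = A·(-5)^n + B·(3)^n.
From T(0) = -4: A + B = -4.
From T(1) = 8: -5A + 3B = 8.
Solving: A = - \frac{5}{2}, B = - \frac{3}{2}.
So T(n) = - \frac{5 \left(-5\right)^{n}}{2} - \frac{3 \cdot 3^{n}}{2}.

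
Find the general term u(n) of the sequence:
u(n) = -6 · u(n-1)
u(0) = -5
Pure geometric recurrence with ratio -6.
By induction u(n) = u(0) · (-6)^n = - 5 \left(-6\right)^{n}.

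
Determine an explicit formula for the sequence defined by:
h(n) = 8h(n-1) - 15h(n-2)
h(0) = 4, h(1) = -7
Characteristic equation: x² - 8x + 15 = 0, which factors as (x - (5))(x - (3)) = 0.
Roots r₁ = 5, r₂ = 3 (distinct).
General solution: h(n) = A·(5)^n + B·(3)^n.
From h(0) = 4: A + B = 4.
From h(1) = -7: 5A + 3B = -7.
Solving: A = - \frac{19}{2}, B = \frac{27}{2}.
So h(n) = \frac{27 \cdot 3^{n}}{2} - \frac{19 \cdot 5^{n}}{2}.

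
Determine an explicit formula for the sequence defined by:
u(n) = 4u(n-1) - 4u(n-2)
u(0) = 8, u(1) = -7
Characteristic equation: x² - 4x + 4 = 0, which is (x - (2))².
Repeated root r = 2.
General solution: u(n) = (A + Bn)·(2)^n.
From u(0) = 8: A = 8.
From u(1) = -7: (A + B)·(2) = -7 ⇒ B = - \frac{23}{2}.
So u(n) = \left(8 - \frac{23 n}{2}\right) \cdot (2)^n.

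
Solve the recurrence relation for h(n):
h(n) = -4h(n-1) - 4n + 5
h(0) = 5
First-order linear with linear forcing.
Homogeneous solution: h_h(n) = A·(-4)^n.
Try particular h_p(n) = pn + q. Substituting:
  pn + q = -4(p(n-1) + q) - 4n + 5.
Matching the n-coefficient: p = -4p - 4 ⇒ p = - \frac{4}{5}.
Matching constants: q = 4p - 4q + 5 ⇒ q = \frac{9}{25}.
General: h(n) = A·(-4)^n - \frac{4 n}{5} + \frac{9}{25}.
Apply h(0) = 5: A + \frac{9}{25} = 5 ⇒ A = \frac{116}{25}.
So h(n) = \frac{116 \left(-4\right)^{n}}{25} - \frac{4 n}{5} + \frac{9}{25}.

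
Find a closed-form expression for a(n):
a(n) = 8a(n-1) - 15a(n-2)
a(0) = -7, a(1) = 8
Characteristic equation: x² - 8x + 15 = 0, which factors as (x - (5))(x - (3)) = 0.
Roots r₁ = 5, r₂ = 3 (distinct).
General solution: a(n) = A·(5)^n + B·(3)^n.
From a(0) = -7: A + B = -7.
From a(1) = 8: 5A + 3B = 8.
Solving: A = \frac{29}{2}, B = - \frac{43}{2}.
So a(n) = - \frac{43 \cdot 3^{n}}{2} + \frac{29 \cdot 5^{n}}{2}.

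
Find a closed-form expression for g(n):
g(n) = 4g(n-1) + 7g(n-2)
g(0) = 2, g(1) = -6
Characteristic equation: x² - 4x - 7 = 0.
Discriminant Δ = (4)² + 4·(7) = 44.
Roots r₁,₂ = (4 ± √44)/2, so r₁ = 2 + \sqrt{11}, r₂ = 2 - \sqrt{11}.
General solution: g(n) = A·r₁^n + B·r₂^n.
From the initial conditions, A + B = 2 and r₁A + r₂B = -6.
Since r₁ - r₂ = √44: A = (-6 - (2)r₂)/√44 = 1 - \frac{5 \sqrt{11}}{11}, and B = 2 - A = 1 + \frac{5 \sqrt{11}}{11}.
So g(n) = \left(1 - \frac{5 \sqrt{11}}{11}\right)\left(2 + \sqrt{11}\right)^n + \left(1 + \frac{5 \sqrt{11}}{11}\right)\left(2 - \sqrt{11}\right)^n.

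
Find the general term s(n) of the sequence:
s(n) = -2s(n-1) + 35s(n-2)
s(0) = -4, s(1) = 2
Characteristic equation: x² + 2x - 35 = 0, which factors as (x - (5))(x - (-7)) = 0.
Roots r₁ = 5, r₂ = -7 (distinct).
General solution: s(n) = A·(5)^n + B·(-7)^n.
From s(0) = -4: A + B = -4.
From s(1) = 2: 5A - 7B = 2.
Solving: A = - \frac{13}{6}, B = - \frac{11}{6}.
So s(n) = - \frac{11 \left(-7\right)^{n}}{6} - \frac{13 \cdot 5^{n}}{6}.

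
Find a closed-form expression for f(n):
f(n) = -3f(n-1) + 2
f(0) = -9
First-order linear non-homogeneous.
Homogeneous solution: f_h(n) = A·(-3)^n.
Try constant particular solution f_p = K: K = -3K + 2 ⇒ K = \frac{1}{2}.
General: f(n) = A·(-3)^n + \frac{1}{2}.
Apply f(0) = -9: A + \frac{1}{2} = -9 ⇒ A = - \frac{19}{2}.
So f(n) = \frac{1}{2} - \frac{19 \left(-3\right)^{n}}{2}.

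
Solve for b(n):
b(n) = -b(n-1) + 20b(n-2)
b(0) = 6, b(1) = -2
Characteristic equation: x² + x - 20 = 0, which factors as (x - (-5))(x - (4)) = 0.
Roots r₁ = -5, r₂ = 4 (distinct).
General solution: b(n) = A·(-5)^n + B·(4)^n.
From b(0) = 6: A + B = 6.
From b(1) = -2: -5A + 4B = -2.
Solving: A = \frac{26}{9}, B = \frac{28}{9}.
So b(n) = \frac{26 \left(-5\right)^{n}}{9} + \frac{28 \cdot 4^{n}}{9}.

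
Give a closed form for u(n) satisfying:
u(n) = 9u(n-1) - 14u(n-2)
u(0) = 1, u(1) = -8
Characteristic equation: x² - 9x + 14 = 0, which factors as (x - (2))(x - (7)) = 0.
Roots r₁ = 2, r₂ = 7 (distinct).
General solution: u(n) = A·(2)^n + B·(7)^n.
From u(0) = 1: A + B = 1.
From u(1) = -8: 2A + 7B = -8.
Solving: A = 3, B = -2.
So u(n) = 3 \cdot 2^{n} - 2 \cdot 7^{n}.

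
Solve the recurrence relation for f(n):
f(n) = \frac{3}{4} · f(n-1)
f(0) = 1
Pure geometric recurrence with ratio \frac{3}{4}.
By induction f(n) = f(0) · (\frac{3}{4})^n = \left(\frac{3}{4}\right)^{n}.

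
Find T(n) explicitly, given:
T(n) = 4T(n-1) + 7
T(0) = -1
First-order linear non-homogeneous.
Homogeneous solution: T_h(n) = A·(4)^n.
Try constant particular solution T_p = K: K = 4K + 7 ⇒ K = - \frac{7}{3}.
General: T(n) = A·(4)^n - \frac{7}{3}.
Apply T(0) = -1: A - \frac{7}{3} = -1 ⇒ A = \frac{4}{3}.
So T(n) = \frac{4 \cdot 4^{n}}{3} - \frac{7}{3}.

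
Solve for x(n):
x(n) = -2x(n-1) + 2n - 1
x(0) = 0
First-order linear with linear forcing.
Homogeneous solution: x_h(n) = A·(-2)^n.
Try particular x_p(n) = pn + q. Substituting:
  pn + q = -2(p(n-1) + q) + 2n - 1.
Matching the n-coefficient: p = -2p + 2 ⇒ p = \frac{2}{3}.
Matching constants: q = 2p - 2q - 1 ⇒ q = \frac{1}{9}.
General: x(n) = A·(-2)^n + \frac{2 n}{3} + \frac{1}{9}.
Apply x(0) = 0: A + \frac{1}{9} = 0 ⇒ A = - \frac{1}{9}.
So x(n) = - \frac{\left(-2\right)^{n}}{9} + \frac{2 n}{3} + \frac{1}{9}.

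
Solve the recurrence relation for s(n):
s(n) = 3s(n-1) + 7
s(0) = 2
First-order linear non-homogeneous.
Homogeneous solution: s_h(n) = A·(3)^n.
Try constant particular solution s_p = K: K = 3K + 7 ⇒ K = - \frac{7}{2}.
General: s(n) = A·(3)^n - \frac{7}{2}.
Apply s(0) = 2: A - \frac{7}{2} = 2 ⇒ A = \frac{11}{2}.
So s(n) = \frac{11 \cdot 3^{n}}{2} - \frac{7}{2}.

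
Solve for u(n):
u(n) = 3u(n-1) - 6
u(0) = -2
First-order linear non-homogeneous.
Homogeneous solution: u_h(n) = A·(3)^n.
Try constant particular solution u_p = K: K = 3K - 6 ⇒ K = 3.
General: u(n) = A·(3)^n + 3.
Apply u(0) = -2: A + 3 = -2 ⇒ A = -5.
So u(n) = 3 - 5 \cdot 3^{n}.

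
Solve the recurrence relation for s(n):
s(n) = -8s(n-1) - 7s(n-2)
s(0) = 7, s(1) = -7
Characteristic equation: x² + 8x + 7 = 0, which factors as (x - (-1))(x - (-7)) = 0.
Roots r₁ = -1, r₂ = -7 (distinct).
General solution: s(n) = A·(-1)^n + B·(-7)^n.
From s(0) = 7: A + B = 7.
From s(1) = -7: -A - 7B = -7.
Solving: A = 7, B = 0.
So s(n) = 7 \left(-1\right)^{n}.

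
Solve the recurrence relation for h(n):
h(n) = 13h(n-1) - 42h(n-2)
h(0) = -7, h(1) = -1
Characteristic equation: x² - 13x + 42 = 0, which factors as (x - (7))(x - (6)) = 0.
Roots r₁ = 7, r₂ = 6 (distinct).
General solution: h(n) = A·(7)^n + B·(6)^n.
From h(0) = -7: A + B = -7.
From h(1) = -1: 7A + 6B = -1.
Solving: A = 41, B = -48.
So h(n) = - 48 \cdot 6^{n} + 41 \cdot 7^{n}.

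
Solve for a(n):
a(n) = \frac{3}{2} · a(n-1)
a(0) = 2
Pure geometric recurrence with ratio \frac{3}{2}.
By induction a(n) = a(0) · (\frac{3}{2})^n = 2 \left(\frac{3}{2}\right)^{n}.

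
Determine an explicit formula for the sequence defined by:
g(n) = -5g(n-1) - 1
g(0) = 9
First-order linear non-homogeneous.
Homogeneous solution: g_h(n) = A·(-5)^n.
Try constant particular solution g_p = K: K = -5K - 1 ⇒ K = - \frac{1}{6}.
General: g(n) = A·(-5)^n - \frac{1}{6}.
Apply g(0) = 9: A - \frac{1}{6} = 9 ⇒ A = \frac{55}{6}.
So g(n) = \frac{55 \left(-5\right)^{n}}{6} - \frac{1}{6}.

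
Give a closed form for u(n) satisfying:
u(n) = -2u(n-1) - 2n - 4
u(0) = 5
First-order linear with linear forcing.
Homogeneous solution: u_h(n) = A·(-2)^n.
Try particular u_p(n) = pn + q. Substituting:
  pn + q = -2(p(n-1) + q) - 2n - 4.
Matching the n-coefficient: p = -2p - 2 ⇒ p = - \frac{2}{3}.
Matching constants: q = 2p - 2q - 4 ⇒ q = - \frac{16}{9}.
General: u(n) = A·(-2)^n - \frac{2 n}{3} - \frac{16}{9}.
Apply u(0) = 5: A - \frac{16}{9} = 5 ⇒ A = \frac{61}{9}.
So u(n) = \frac{61 \left(-2\right)^{n}}{9} - \frac{2 n}{3} - \frac{16}{9}.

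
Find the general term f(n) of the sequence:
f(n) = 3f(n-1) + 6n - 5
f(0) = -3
First-order linear with linear forcing.
Homogeneous solution: f_h(n) = A·(3)^n.
Try particular f_p(n) = pn + q. Substituting:
  pn + q = 3(p(n-1) + q) + 6n - 5.
Matching the n-coefficient: p = 3p + 6 ⇒ p = -3.
Matching constants: q = -3p + 3q - 5 ⇒ q = -2.
General: f(n) = A·(3)^n - 3 n - 2.
Apply f(0) = -3: A - 2 = -3 ⇒ A = -1.
So f(n) = - 3^{n} - 3 n - 2.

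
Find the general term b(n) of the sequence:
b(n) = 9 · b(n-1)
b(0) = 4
Pure geometric recurrence with ratio 9.
By induction b(n) = b(0) · (9)^n = 4 \cdot 9^{n}.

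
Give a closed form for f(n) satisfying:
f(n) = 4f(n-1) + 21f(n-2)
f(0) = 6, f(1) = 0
Characteristic equation: x² - 4x - 21 = 0, which factors as (x - (-3))(x - (7)) = 0.
Roots r₁ = -3, r₂ = 7 (distinct).
General solution: f(n) = A·(-3)^n + B·(7)^n.
From f(0) = 6: A + B = 6.
From f(1) = 0: -3A + 7B = 0.
Solving: A = \frac{21}{5}, B = \frac{9}{5}.
So f(n) = \frac{21 \left(-3\right)^{n}}{5} + \frac{9 \cdot 7^{n}}{5}.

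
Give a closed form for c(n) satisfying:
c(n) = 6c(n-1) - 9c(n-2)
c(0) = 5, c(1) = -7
Characteristic equation: x² - 6x + 9 = 0, which is (x - (3))².
Repeated root r = 3.
General solution: c(n) = (A + Bn)·(3)^n.
From c(0) = 5: A = 5.
From c(1) = -7: (A + B)·(3) = -7 ⇒ B = - \frac{22}{3}.
So c(n) = \left(5 - \frac{22 n}{3}\right) \cdot (3)^n.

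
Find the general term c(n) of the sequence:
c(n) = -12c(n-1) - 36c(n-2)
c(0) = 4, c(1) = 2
Characteristic equation: x² + 12x + 36 = 0, which is (x - (-6))².
Repeated root r = -6.
General solution: c(n) = (A + Bn)·(-6)^n.
From c(0) = 4: A = 4.
From c(1) = 2: (A + B)·(-6) = 2 ⇒ B = - \frac{13}{3}.
So c(n) = \left(4 - \frac{13 n}{3}\right) \cdot (-6)^n.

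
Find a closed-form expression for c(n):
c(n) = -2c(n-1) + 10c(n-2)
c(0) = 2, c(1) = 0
Characteristic equation: x² + 2x - 10 = 0.
Discriminant Δ = (-2)² + 4·(10) = 44.
Roots r₁,₂ = (-2 ± √44)/2, so r₁ = -1 + \sqrt{11}, r₂ = - \sqrt{11} - 1.
General solution: c(n) = A·r₁^n + B·r₂^n.
From the initial conditions, A + B = 2 and r₁A + r₂B = 0.
Since r₁ - r₂ = √44: A = (0 - (2)r₂)/√44 = \frac{\sqrt{11}}{11} + 1, and B = 2 - A = 1 - \frac{\sqrt{11}}{11}.
So c(n) = \left(\frac{\sqrt{11}}{11} + 1\right)\left(-1 + \sqrt{11}\right)^n + \left(1 - \frac{\sqrt{11}}{11}\right)\left(- \sqrt{11} - 1\right)^n.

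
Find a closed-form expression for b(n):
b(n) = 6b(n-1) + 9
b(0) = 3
First-order linear non-homogeneous.
Homogeneous solution: b_h(n) = A·(6)^n.
Try constant particular solution b_p = K: K = 6K + 9 ⇒ K = - \frac{9}{5}.
General: b(n) = A·(6)^n - \frac{9}{5}.
Apply b(0) = 3: A - \frac{9}{5} = 3 ⇒ A = \frac{24}{5}.
So b(n) = \frac{24 \cdot 6^{n}}{5} - \frac{9}{5}.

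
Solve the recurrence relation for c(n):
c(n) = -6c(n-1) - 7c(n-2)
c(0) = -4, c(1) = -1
Characteristic equation: x² + 6x + 7 = 0.
Discriminant Δ = (-6)² + 4·(-7) = 8.
Roots r₁,₂ = (-6 ± √8)/2, so r₁ = -3 + \sqrt{2}, r₂ = -3 - \sqrt{2}.
General solution: c(n) = A·r₁^n + B·r₂^n.
From the initial conditions, A + B = -4 and r₁A + r₂B = -1.
Since r₁ - r₂ = √8: A = (-1 - (-4)r₂)/√8 = - \frac{13 \sqrt{2}}{4} - 2, and B = -4 - A = -2 + \frac{13 \sqrt{2}}{4}.
So c(n) = \left(- \frac{13 \sqrt{2}}{4} - 2\right)\left(-3 + \sqrt{2}\right)^n + \left(-2 + \frac{13 \sqrt{2}}{4}\right)\left(-3 - \sqrt{2}\right)^n.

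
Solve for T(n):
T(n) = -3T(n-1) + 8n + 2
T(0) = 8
First-order linear with linear forcing.
Homogeneous solution: T_h(n) = A·(-3)^n.
Try particular T_p(n) = pn + q. Substituting:
  pn + q = -3(p(n-1) + q) + 8n + 2.
Matching the n-coefficient: p = -3p + 8 ⇒ p = 2.
Matching constants: q = 3p - 3q + 2 ⇒ q = 2.
General: T(n) = A·(-3)^n + 2 n + 2.
Apply T(0) = 8: A + 2 = 8 ⇒ A = 6.
So T(n) = 6 \left(-3\right)^{n} + 2 n + 2.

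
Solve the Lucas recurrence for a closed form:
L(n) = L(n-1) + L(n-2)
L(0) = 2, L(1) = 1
This is the Lucas sequence.
Characteristic equation: x² - x - 1 = 0; roots r₁ = \frac{1}{2} + \frac{\sqrt{5}}{2}, r₂ = \frac{1}{2} - \frac{\sqrt{5}}{2}.
General: L(n) = A·r₁^n + B·r₂^n. Solving with L(0)=2, L(1)=1 gives A = 1, B = 1.
So L(n) = 2^{- n} \left(\left(1 - \sqrt{5}\right)^{n} + \left(1 + \sqrt{5}\right)^{n}\right).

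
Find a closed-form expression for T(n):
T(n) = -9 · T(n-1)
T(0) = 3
Pure geometric recurrence with ratio -9.
By induction T(n) = T(0) · (-9)^n = 3 \left(-9\right)^{n}.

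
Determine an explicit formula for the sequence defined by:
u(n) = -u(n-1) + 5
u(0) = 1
First-order linear non-homogeneous.
Homogeneous solution: u_h(n) = A·(-1)^n.
Try constant particular solution u_p = K: K = -K + 5 ⇒ K = \frac{5}{2}.
General: u(n) = A·(-1)^n + \frac{5}{2}.
Apply u(0) = 1: A + \frac{5}{2} = 1 ⇒ A = - \frac{3}{2}.
So u(n) = \frac{5}{2} - \frac{3 \left(-1\right)^{n}}{2}.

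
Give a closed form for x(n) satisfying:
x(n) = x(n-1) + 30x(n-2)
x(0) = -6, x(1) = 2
Characteristic equation: x² - x - 30 = 0, which factors as (x - (6))(x - (-5)) = 0.
Roots r₁ = 6, r₂ = -5 (distinct).
General solution: x(n) = A·(6)^n + B·(-5)^n.
From x(0) = -6: A + B = -6.
From x(1) = 2: 6A - 5B = 2.
Solving: A = - \frac{28}{11}, B = - \frac{38}{11}.
So x(n) = - \frac{38 \left(-5\right)^{n}}{11} - \frac{28 \cdot 6^{n}}{11}.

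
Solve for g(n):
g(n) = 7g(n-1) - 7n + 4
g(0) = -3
First-order linear with linear forcing.
Homogeneous solution: g_h(n) = A·(7)^n.
Try particular g_p(n) = pn + q. Substituting:
  pn + q = 7(p(n-1) + q) - 7n + 4.
Matching the n-coefficient: p = 7p - 7 ⇒ p = \frac{7}{6}.
Matching constants: q = -7p + 7q + 4 ⇒ q = \frac{25}{36}.
General: g(n) = A·(7)^n + \frac{7 n}{6} + \frac{25}{36}.
Apply g(0) = -3: A + \frac{25}{36} = -3 ⇒ A = - \frac{133}{36}.
So g(n) = - \frac{133 \cdot 7^{n}}{36} + \frac{7 n}{6} + \frac{25}{36}.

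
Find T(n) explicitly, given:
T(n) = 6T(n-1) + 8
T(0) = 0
First-order linear non-homogeneous.
Homogeneous solution: T_h(n) = A·(6)^n.
Try constant particular solution T_p = K: K = 6K + 8 ⇒ K = - \frac{8}{5}.
General: T(n) = A·(6)^n - \frac{8}{5}.
Apply T(0) = 0: A - \frac{8}{5} = 0 ⇒ A = \frac{8}{5}.
So T(n) = \frac{8 \cdot 6^{n}}{5} - \frac{8}{5}.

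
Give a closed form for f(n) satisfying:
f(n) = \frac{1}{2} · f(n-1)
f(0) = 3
Pure geometric recurrence with ratio \frac{1}{2}.
By induction f(n) = f(0) · (\frac{1}{2})^n = 3 \cdot 2^{- n}.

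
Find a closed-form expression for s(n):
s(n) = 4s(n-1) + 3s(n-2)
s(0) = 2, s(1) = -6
Characteristic equation: x² - 4x - 3 = 0.
Discriminant Δ = (4)² + 4·(3) = 28.
Roots r₁,₂ = (4 ± √28)/2, so r₁ = 2 + \sqrt{7}, r₂ = 2 - \sqrt{7}.
General solution: s(n) = A·r₁^n + B·r₂^n.
From the initial conditions, A + B = 2 and r₁A + r₂B = -6.
Since r₁ - r₂ = √28: A = (-6 - (2)r₂)/√28 = 1 - \frac{5 \sqrt{7}}{7}, and B = 2 - A = 1 + \frac{5 \sqrt{7}}{7}.
So s(n) = \left(1 - \frac{5 \sqrt{7}}{7}\right)\left(2 + \sqrt{7}\right)^n + \left(1 + \frac{5 \sqrt{7}}{7}\right)\left(2 - \sqrt{7}\right)^n.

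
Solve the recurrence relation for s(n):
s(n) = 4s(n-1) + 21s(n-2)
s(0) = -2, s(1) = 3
Characteristic equation: x² - 4x - 21 = 0, which factors as (x - (7))(x - (-3)) = 0.
Roots r₁ = 7, r₂ = -3 (distinct).
General solution: s(n) = A·(7)^n + B·(-3)^n.
From s(0) = -2: A + B = -2.
From s(1) = 3: 7A - 3B = 3.
Solving: A = - \frac{3}{10}, B = - \frac{17}{10}.
So s(n) = - \frac{17 \left(-3\right)^{n}}{10} - \frac{3 \cdot 7^{n}}{10}.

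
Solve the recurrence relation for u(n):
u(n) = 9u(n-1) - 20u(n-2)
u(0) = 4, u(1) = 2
Characteristic equation: x² - 9x + 20 = 0, which factors as (x - (5))(x - (4)) = 0.
Roots r₁ = 5, r₂ = 4 (distinct).
General solution: u(n) = A·(5)^n + B·(4)^n.
From u(0) = 4: A + B = 4.
From u(1) = 2: 5A + 4B = 2.
Solving: A = -14, B = 18.
So u(n) = 18 \cdot 4^{n} - 14 \cdot 5^{n}.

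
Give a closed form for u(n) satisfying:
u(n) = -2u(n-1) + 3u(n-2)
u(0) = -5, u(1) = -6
Characteristic equation: x² + 2x - 3 = 0, which factors as (x - (1))(x - (-3)) = 0.
Roots r₁ = 1, r₂ = -3 (distinct).
General solution: u(n) = A·(1)^n + B·(-3)^n.
From u(0) = -5: A + B = -5.
From u(1) = -6: A - 3B = -6.
Solving: A = - \frac{21}{4}, B = \frac{1}{4}.
So u(n) = \frac{\left(-3\right)^{n}}{4} - \frac{21}{4}.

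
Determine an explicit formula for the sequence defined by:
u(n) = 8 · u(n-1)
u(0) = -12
Pure geometric recurrence with ratio 8.
By induction u(n) = u(0) · (8)^n = - 12 \cdot 8^{n}.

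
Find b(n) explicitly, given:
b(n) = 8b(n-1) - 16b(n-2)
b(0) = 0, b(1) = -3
Characteristic equation: x² - 8x + 16 = 0, which is (x - (4))².
Repeated root r = 4.
General solution: b(n) = (A + Bn)·(4)^n.
From b(0) = 0: A = 0.
From b(1) = -3: (A + B)·(4) = -3 ⇒ B = - \frac{3}{4}.
So b(n) = \left(- \frac{3 n}{4}\right) \cdot (4)^n.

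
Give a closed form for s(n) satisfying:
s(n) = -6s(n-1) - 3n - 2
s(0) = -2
First-order linear with linear forcing.
Homogeneous solution: s_h(n) = A·(-6)^n.
Try particular s_p(n) = pn + q. Substituting:
  pn + q = -6(p(n-1) + q) - 3n - 2.
Matching the n-coefficient: p = -6p - 3 ⇒ p = - \frac{3}{7}.
Matching constants: q = 6p - 6q - 2 ⇒ q = - \frac{32}{49}.
General: s(n) = A·(-6)^n - \frac{3 n}{7} - \frac{32}{49}.
Apply s(0) = -2: A - \frac{32}{49} = -2 ⇒ A = - \frac{66}{49}.
So s(n) = - \frac{66 \left(-6\right)^{n}}{49} - \frac{3 n}{7} - \frac{32}{49}.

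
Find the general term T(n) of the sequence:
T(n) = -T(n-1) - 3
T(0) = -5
First-order linear non-homogeneous.
Homogeneous solution: T_h(n) = A·(-1)^n.
Try constant particular solution T_p = K: K = -K - 3 ⇒ K = - \frac{3}{2}.
General: T(n) = A·(-1)^n - \frac{3}{2}.
Apply T(0) = -5: A - \frac{3}{2} = -5 ⇒ A = - \frac{7}{2}.
So T(n) = - \frac{7 \left(-1\right)^{n}}{2} - \frac{3}{2}.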